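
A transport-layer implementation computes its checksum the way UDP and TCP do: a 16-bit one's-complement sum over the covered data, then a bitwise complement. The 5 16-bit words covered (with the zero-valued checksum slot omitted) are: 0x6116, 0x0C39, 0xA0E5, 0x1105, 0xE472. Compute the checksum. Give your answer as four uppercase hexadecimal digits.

One's-complement addition (fold any carry out of bit 15 back into bit 0):
  0x6116 + 0x0C39 = 0x06D4F
  0x6D4F + 0xA0E5 = 0x10E34 → wrap carry → 0x0E35
  0x0E35 + 0x1105 = 0x01F3A
  0x1F3A + 0xE472 = 0x103AC → wrap carry → 0x03AD
One's-complement sum = 0x03AD.
Checksum = ~0x03AD & 0xFFFF = 0xFC52.

FC52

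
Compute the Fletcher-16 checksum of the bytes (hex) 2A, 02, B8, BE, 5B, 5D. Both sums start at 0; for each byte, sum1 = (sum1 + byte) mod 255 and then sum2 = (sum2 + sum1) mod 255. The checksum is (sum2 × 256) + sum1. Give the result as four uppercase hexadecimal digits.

3A5C

Running sums (mod 255):
  after byte 0 (2A): sum1=42, sum2=42
  after byte 1 (02): sum1=44, sum2=86
  after byte 2 (B8): sum1=228, sum2=59
  after byte 3 (BE): sum1=163, sum2=222
  after byte 4 (5B): sum1=254, sum2=221
  after byte 5 (5D): sum1=92, sum2=58
Checksum = sum2·256 + sum1 = 58·256 + 92 = 14940 = 0x3A5C.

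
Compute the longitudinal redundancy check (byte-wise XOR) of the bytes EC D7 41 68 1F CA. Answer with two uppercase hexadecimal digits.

XOR the bytes together:
  start with 0xEC
  0xEC ⊕ 0xD7 = 0x3B
  0x3B ⊕ 0x41 = 0x7A
  0x7A ⊕ 0x68 = 0x12
  0x12 ⊕ 0x1F = 0x0D
  0x0D ⊕ 0xCA = 0xC7

C7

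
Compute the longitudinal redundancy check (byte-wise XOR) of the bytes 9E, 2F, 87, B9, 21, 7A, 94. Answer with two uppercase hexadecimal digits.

40

XOR the bytes together:
  start with 0x9E
  0x9E ⊕ 0x2F = 0xB1
  0xB1 ⊕ 0x87 = 0x36
  0x36 ⊕ 0xB9 = 0x8F
  0x8F ⊕ 0x21 = 0xAE
  0xAE ⊕ 0x7A = 0xD4
  0xD4 ⊕ 0x94 = 0x40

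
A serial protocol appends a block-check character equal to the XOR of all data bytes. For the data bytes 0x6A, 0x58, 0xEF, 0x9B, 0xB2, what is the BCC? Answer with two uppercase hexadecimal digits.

XOR the bytes together:
  start with 0x6A
  0x6A ⊕ 0x58 = 0x32
  0x32 ⊕ 0xEF = 0xDD
  0xDD ⊕ 0x9B = 0x46
  0x46 ⊕ 0xB2 = 0xF4

F4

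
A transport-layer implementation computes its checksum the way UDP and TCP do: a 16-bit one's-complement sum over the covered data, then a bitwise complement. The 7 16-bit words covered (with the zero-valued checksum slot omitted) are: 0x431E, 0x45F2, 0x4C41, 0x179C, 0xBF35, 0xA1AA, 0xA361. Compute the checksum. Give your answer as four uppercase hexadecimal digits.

0ED0

One's-complement addition (fold any carry out of bit 15 back into bit 0):
  0x431E + 0x45F2 = 0x08910
  0x8910 + 0x4C41 = 0x0D551
  0xD551 + 0x179C = 0x0ECED
  0xECED + 0xBF35 = 0x1AC22 → wrap carry → 0xAC23
  0xAC23 + 0xA1AA = 0x14DCD → wrap carry → 0x4DCE
  0x4DCE + 0xA361 = 0x0F12F
One's-complement sum = 0xF12F.
Checksum = ~0xF12F & 0xFFFF = 0x0ED0.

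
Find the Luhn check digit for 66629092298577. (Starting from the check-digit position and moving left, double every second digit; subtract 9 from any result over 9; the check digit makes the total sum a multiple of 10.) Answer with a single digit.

7

Partial digits right→left: 7 7 5 8 9 2 2 9 0 9 2 6 6 6
Double every second digit counting from the check-digit position (so the 1st, 3rd, 5th, ... of the partial from the right).
  doubled (with −9 where >9): 5 1 9 4 0 4 3 → sum 26
  kept as-is: 7 8 2 9 9 6 6 → sum 47
Total = 26 + 47 = 73.
Check digit = (10 − (73 mod 10)) mod 10 = 7.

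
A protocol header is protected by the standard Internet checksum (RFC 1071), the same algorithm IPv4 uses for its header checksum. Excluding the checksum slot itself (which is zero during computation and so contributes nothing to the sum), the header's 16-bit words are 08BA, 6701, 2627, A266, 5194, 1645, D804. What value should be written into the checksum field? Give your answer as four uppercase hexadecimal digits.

One's-complement addition (fold any carry out of bit 15 back into bit 0):
  0x08BA + 0x6701 = 0x06FBB
  0x6FBB + 0x2627 = 0x095E2
  0x95E2 + 0xA266 = 0x13848 → wrap carry → 0x3849
  0x3849 + 0x5194 = 0x089DD
  0x89DD + 0x1645 = 0x0A022
  0xA022 + 0xD804 = 0x17826 → wrap carry → 0x7827
One's-complement sum = 0x7827.
Checksum = ~0x7827 & 0xFFFF = 0x87D8.

87D8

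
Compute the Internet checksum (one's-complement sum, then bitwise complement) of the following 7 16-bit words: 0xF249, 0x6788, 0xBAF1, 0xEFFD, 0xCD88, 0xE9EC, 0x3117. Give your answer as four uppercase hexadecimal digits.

12B1

One's-complement addition (fold any carry out of bit 15 back into bit 0):
  0xF249 + 0x6788 = 0x159D1 → wrap carry → 0x59D2
  0x59D2 + 0xBAF1 = 0x114C3 → wrap carry → 0x14C4
  0x14C4 + 0xEFFD = 0x104C1 → wrap carry → 0x04C2
  0x04C2 + 0xCD88 = 0x0D24A
  0xD24A + 0xE9EC = 0x1BC36 → wrap carry → 0xBC37
  0xBC37 + 0x3117 = 0x0ED4E
One's-complement sum = 0xED4E.
Checksum = ~0xED4E & 0xFFFF = 0x12B1.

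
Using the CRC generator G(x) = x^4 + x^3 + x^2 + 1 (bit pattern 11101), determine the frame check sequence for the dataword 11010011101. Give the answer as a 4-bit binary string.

0010

Append 4 zeros: 110100111010000. Divide by 11101 (XOR where the leading bit is 1):
  pos 0: 11010 XOR 11101 = 00111
  pos 2: 11101 XOR 11101 = 00000
  pos 7: 11010 XOR 11101 = 00111
  pos 9: 11100 XOR 11101 = 00001
Remainder (last 4 bits) = 0010. This is the CRC / FCS.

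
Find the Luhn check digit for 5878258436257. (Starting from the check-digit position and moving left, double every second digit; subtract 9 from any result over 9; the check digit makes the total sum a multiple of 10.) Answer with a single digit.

Partial digits right→left: 7 5 2 6 3 4 8 5 2 8 7 8 5
Double every second digit counting from the check-digit position (so the 1st, 3rd, 5th, ... of the partial from the right).
  doubled (with −9 where >9): 5 4 6 7 4 5 1 → sum 32
  kept as-is: 5 6 4 5 8 8 → sum 36
Total = 32 + 36 = 68.
Check digit = (10 − (68 mod 10)) mod 10 = 2.

2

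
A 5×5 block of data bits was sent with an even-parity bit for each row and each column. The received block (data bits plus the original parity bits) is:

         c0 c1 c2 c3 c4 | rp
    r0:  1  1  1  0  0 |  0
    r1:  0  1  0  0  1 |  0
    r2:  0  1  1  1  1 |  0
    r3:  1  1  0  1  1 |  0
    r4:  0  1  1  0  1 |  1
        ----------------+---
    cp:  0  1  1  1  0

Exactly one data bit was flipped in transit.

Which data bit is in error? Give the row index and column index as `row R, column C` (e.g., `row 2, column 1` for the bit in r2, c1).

Recompute each row's even parity and compare to rp:
  r0: data parity 1, sent rp 0 → mismatch
  r1: data parity 0, sent rp 0 → ok
  r2: data parity 0, sent rp 0 → ok
  r3: data parity 0, sent rp 0 → ok
  r4: data parity 1, sent rp 1 → ok
Recompute each column's even parity and compare to cp:
  c0: data parity 0, sent cp 0 → ok
  c1: data parity 1, sent cp 1 → ok
  c2: data parity 1, sent cp 1 → ok
  c3: data parity 0, sent cp 1 → mismatch
  c4: data parity 0, sent cp 0 → ok
Exactly one row (r0) and one column (c3) fail → the flipped bit is at their intersection.

row 0, column 3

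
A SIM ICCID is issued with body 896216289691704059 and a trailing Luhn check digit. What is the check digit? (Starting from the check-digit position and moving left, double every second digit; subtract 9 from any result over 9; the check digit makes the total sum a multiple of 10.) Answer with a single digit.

2

Partial digits right→left: 9 5 0 4 0 7 1 9 6 9 8 2 6 1 2 6 9 8
Double every second digit counting from the check-digit position (so the 1st, 3rd, 5th, ... of the partial from the right).
  doubled (with −9 where >9): 9 0 0 2 3 7 3 4 9 → sum 37
  kept as-is: 5 4 7 9 9 2 1 6 8 → sum 51
Total = 37 + 51 = 88.
Check digit = (10 − (88 mod 10)) mod 10 = 2.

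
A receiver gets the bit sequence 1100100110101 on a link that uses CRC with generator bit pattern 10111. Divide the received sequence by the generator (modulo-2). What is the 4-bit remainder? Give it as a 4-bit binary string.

0111

Modulo-2 division of 1100100110101 by 10111:
  pos 0: 11001 XOR 10111 = 01110
  pos 1: 11100 XOR 10111 = 01011
  pos 2: 10110 XOR 10111 = 00001
  pos 6: 11101 XOR 10111 = 01010
  pos 7: 10100 XOR 10111 = 00011
Remainder = 0111 (nonzero — an error is detected).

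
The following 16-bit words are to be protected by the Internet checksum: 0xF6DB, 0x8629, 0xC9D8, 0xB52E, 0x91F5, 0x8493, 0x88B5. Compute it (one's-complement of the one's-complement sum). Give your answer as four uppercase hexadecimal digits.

64B4

One's-complement addition (fold any carry out of bit 15 back into bit 0):
  0xF6DB + 0x8629 = 0x17D04 → wrap carry → 0x7D05
  0x7D05 + 0xC9D8 = 0x146DD → wrap carry → 0x46DE
  0x46DE + 0xB52E = 0x0FC0C
  0xFC0C + 0x91F5 = 0x18E01 → wrap carry → 0x8E02
  0x8E02 + 0x8493 = 0x11295 → wrap carry → 0x1296
  0x1296 + 0x88B5 = 0x09B4B
One's-complement sum = 0x9B4B.
Checksum = ~0x9B4B & 0xFFFF = 0x64B4.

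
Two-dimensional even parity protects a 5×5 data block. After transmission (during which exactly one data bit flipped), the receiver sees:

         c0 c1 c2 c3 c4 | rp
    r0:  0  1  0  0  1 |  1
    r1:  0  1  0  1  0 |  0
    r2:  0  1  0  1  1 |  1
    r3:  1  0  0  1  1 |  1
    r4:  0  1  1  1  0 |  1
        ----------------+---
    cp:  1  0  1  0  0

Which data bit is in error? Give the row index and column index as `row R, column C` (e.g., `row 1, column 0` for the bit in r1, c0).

row 0, column 4

Recompute each row's even parity and compare to rp:
  r0: data parity 0, sent rp 1 → mismatch
  r1: data parity 0, sent rp 0 → ok
  r2: data parity 1, sent rp 1 → ok
  r3: data parity 1, sent rp 1 → ok
  r4: data parity 1, sent rp 1 → ok
Recompute each column's even parity and compare to cp:
  c0: data parity 1, sent cp 1 → ok
  c1: data parity 0, sent cp 0 → ok
  c2: data parity 1, sent cp 1 → ok
  c3: data parity 0, sent cp 0 → ok
  c4: data parity 1, sent cp 0 → mismatch
Exactly one row (r0) and one column (c4) fail → the flipped bit is at their intersection.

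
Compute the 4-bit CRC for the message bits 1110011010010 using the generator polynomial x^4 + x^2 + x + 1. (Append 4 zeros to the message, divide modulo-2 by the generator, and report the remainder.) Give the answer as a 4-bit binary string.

Append 4 zeros: 11100110100100000. Divide by 10111 (XOR where the leading bit is 1):
  pos 0: 11100 XOR 10111 = 01011
  pos 1: 10111 XOR 10111 = 00000
  pos 6: 10100 XOR 10111 = 00011
  pos 9: 11100 XOR 10111 = 01011
  pos 10: 10110 XOR 10111 = 00001
Remainder (last 4 bits) = 0100. This is the CRC / FCS.

0100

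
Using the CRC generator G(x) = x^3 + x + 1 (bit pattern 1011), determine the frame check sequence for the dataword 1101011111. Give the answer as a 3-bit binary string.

011

Append 3 zeros: 1101011111000. Divide by 1011 (XOR where the leading bit is 1):
  pos 0: 1101 XOR 1011 = 0110
  pos 1: 1100 XOR 1011 = 0111
  pos 2: 1111 XOR 1011 = 0100
  pos 3: 1001 XOR 1011 = 0010
  pos 5: 1011 XOR 1011 = 0000
  pos 9: 1000 XOR 1011 = 0011
Remainder (last 3 bits) = 011. This is the CRC / FCS.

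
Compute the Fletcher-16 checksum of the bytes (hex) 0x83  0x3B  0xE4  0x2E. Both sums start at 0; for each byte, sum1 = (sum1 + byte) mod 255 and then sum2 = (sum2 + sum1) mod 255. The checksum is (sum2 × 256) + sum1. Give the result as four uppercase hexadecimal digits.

Running sums (mod 255):
  after byte 0 (0x83): sum1=131, sum2=131
  after byte 1 (0x3B): sum1=190, sum2=66
  after byte 2 (0xE4): sum1=163, sum2=229
  after byte 3 (0x2E): sum1=209, sum2=183
Checksum = sum2·256 + sum1 = 183·256 + 209 = 47057 = 0xB7D1.

B7D1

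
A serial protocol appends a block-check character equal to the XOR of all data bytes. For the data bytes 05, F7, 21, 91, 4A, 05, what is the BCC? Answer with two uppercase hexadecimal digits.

0D

XOR the bytes together:
  start with 0x05
  0x05 ⊕ 0xF7 = 0xF2
  0xF2 ⊕ 0x21 = 0xD3
  0xD3 ⊕ 0x91 = 0x42
  0x42 ⊕ 0x4A = 0x08
  0x08 ⊕ 0x05 = 0x0D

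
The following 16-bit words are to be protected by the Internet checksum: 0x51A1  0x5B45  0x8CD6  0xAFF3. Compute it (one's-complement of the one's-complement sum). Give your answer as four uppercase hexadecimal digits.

164F

One's-complement addition (fold any carry out of bit 15 back into bit 0):
  0x51A1 + 0x5B45 = 0x0ACE6
  0xACE6 + 0x8CD6 = 0x139BC → wrap carry → 0x39BD
  0x39BD + 0xAFF3 = 0x0E9B0
One's-complement sum = 0xE9B0.
Checksum = ~0xE9B0 & 0xFFFF = 0x164F.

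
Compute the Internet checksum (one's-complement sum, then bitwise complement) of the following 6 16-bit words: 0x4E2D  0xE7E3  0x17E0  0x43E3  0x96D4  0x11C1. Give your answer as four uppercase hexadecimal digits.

One's-complement addition (fold any carry out of bit 15 back into bit 0):
  0x4E2D + 0xE7E3 = 0x13610 → wrap carry → 0x3611
  0x3611 + 0x17E0 = 0x04DF1
  0x4DF1 + 0x43E3 = 0x091D4
  0x91D4 + 0x96D4 = 0x128A8 → wrap carry → 0x28A9
  0x28A9 + 0x11C1 = 0x03A6A
One's-complement sum = 0x3A6A.
Checksum = ~0x3A6A & 0xFFFF = 0xC595.

C595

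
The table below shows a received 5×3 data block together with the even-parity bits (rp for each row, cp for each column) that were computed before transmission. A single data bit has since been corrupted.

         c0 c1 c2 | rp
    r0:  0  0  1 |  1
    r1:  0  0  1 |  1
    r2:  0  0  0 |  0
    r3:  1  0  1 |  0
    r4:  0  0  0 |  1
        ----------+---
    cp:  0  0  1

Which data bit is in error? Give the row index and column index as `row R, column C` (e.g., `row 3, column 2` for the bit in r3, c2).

Recompute each row's even parity and compare to rp:
  r0: data parity 1, sent rp 1 → ok
  r1: data parity 1, sent rp 1 → ok
  r2: data parity 0, sent rp 0 → ok
  r3: data parity 0, sent rp 0 → ok
  r4: data parity 0, sent rp 1 → mismatch
Recompute each column's even parity and compare to cp:
  c0: data parity 1, sent cp 0 → mismatch
  c1: data parity 0, sent cp 0 → ok
  c2: data parity 1, sent cp 1 → ok
Exactly one row (r4) and one column (c0) fail → the flipped bit is at their intersection.

row 4, column 0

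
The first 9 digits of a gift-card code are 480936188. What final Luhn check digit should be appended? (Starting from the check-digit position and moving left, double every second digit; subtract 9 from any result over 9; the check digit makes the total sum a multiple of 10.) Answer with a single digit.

6

Partial digits right→left: 8 8 1 6 3 9 0 8 4
Double every second digit counting from the check-digit position (so the 1st, 3rd, 5th, ... of the partial from the right).
  doubled (with −9 where >9): 7 2 6 0 8 → sum 23
  kept as-is: 8 6 9 8 → sum 31
Total = 23 + 31 = 54.
Check digit = (10 − (54 mod 10)) mod 10 = 6.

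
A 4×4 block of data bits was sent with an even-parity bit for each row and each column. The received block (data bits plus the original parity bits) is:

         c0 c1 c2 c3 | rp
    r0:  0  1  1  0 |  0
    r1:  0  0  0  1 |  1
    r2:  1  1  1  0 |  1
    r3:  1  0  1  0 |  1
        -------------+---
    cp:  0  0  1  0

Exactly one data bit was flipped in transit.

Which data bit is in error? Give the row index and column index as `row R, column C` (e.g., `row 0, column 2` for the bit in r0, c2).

row 3, column 3

Recompute each row's even parity and compare to rp:
  r0: data parity 0, sent rp 0 → ok
  r1: data parity 1, sent rp 1 → ok
  r2: data parity 1, sent rp 1 → ok
  r3: data parity 0, sent rp 1 → mismatch
Recompute each column's even parity and compare to cp:
  c0: data parity 0, sent cp 0 → ok
  c1: data parity 0, sent cp 0 → ok
  c2: data parity 1, sent cp 1 → ok
  c3: data parity 1, sent cp 0 → mismatch
Exactly one row (r3) and one column (c3) fail → the flipped bit is at their intersection.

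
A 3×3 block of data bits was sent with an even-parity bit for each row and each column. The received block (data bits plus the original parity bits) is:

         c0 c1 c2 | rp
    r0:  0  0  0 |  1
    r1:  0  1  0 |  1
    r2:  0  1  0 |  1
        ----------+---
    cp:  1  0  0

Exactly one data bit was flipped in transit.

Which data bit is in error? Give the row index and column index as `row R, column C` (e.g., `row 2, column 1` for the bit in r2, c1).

Recompute each row's even parity and compare to rp:
  r0: data parity 0, sent rp 1 → mismatch
  r1: data parity 1, sent rp 1 → ok
  r2: data parity 1, sent rp 1 → ok
Recompute each column's even parity and compare to cp:
  c0: data parity 0, sent cp 1 → mismatch
  c1: data parity 0, sent cp 0 → ok
  c2: data parity 0, sent cp 0 → ok
Exactly one row (r0) and one column (c0) fail → the flipped bit is at their intersection.

row 0, column 0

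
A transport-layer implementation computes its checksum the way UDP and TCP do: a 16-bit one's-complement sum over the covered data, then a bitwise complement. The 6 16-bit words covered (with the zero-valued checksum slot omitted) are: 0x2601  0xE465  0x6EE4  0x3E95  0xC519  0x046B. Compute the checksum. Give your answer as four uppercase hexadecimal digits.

7E9A

One's-complement addition (fold any carry out of bit 15 back into bit 0):
  0x2601 + 0xE465 = 0x10A66 → wrap carry → 0x0A67
  0x0A67 + 0x6EE4 = 0x0794B
  0x794B + 0x3E95 = 0x0B7E0
  0xB7E0 + 0xC519 = 0x17CF9 → wrap carry → 0x7CFA
  0x7CFA + 0x046B = 0x08165
One's-complement sum = 0x8165.
Checksum = ~0x8165 & 0xFFFF = 0x7E9A.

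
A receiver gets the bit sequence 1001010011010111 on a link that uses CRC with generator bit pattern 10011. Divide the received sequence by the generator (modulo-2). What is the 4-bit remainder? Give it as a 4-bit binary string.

Modulo-2 division of 1001010011010111 by 10011:
  pos 0: 10010 XOR 10011 = 00001
  pos 4: 11001 XOR 10011 = 01010
  pos 5: 10101 XOR 10011 = 00110
  pos 7: 11001 XOR 10011 = 01010
  pos 8: 10100 XOR 10011 = 00111
  pos 10: 11111 XOR 10011 = 01100
  pos 11: 11001 XOR 10011 = 01010
Remainder = 1010 (nonzero — an error is detected).

1010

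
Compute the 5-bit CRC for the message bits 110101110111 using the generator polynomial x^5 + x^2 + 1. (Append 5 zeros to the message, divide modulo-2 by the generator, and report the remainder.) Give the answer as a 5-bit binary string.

01111

Append 5 zeros: 11010111011100000. Divide by 100101 (XOR where the leading bit is 1):
  pos 0: 110101 XOR 100101 = 010000
  pos 1: 100001 XOR 100101 = 000100
  pos 4: 100101 XOR 100101 = 000000
  pos 10: 110000 XOR 100101 = 010101
  pos 11: 101010 XOR 100101 = 001111
Remainder (last 5 bits) = 01111. This is the CRC / FCS.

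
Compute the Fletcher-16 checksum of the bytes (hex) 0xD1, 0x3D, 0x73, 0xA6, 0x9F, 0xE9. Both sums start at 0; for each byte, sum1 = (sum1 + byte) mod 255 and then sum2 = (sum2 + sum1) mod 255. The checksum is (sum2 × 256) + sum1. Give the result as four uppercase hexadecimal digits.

08B2

Running sums (mod 255):
  after byte 0 (0xD1): sum1=209, sum2=209
  after byte 1 (0x3D): sum1=15, sum2=224
  after byte 2 (0x73): sum1=130, sum2=99
  after byte 3 (0xA6): sum1=41, sum2=140
  after byte 4 (0x9F): sum1=200, sum2=85
  after byte 5 (0xE9): sum1=178, sum2=8
Checksum = sum2·256 + sum1 = 8·256 + 178 = 2226 = 0x08B2.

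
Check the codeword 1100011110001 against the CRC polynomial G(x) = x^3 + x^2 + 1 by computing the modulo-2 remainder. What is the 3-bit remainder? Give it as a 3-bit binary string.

110

Modulo-2 division of 1100011110001 by 1101:
  pos 0: 1100 XOR 1101 = 0001
  pos 3: 1011 XOR 1101 = 0110
  pos 4: 1101 XOR 1101 = 0000
  pos 8: 1000 XOR 1101 = 0101
  pos 9: 1011 XOR 1101 = 0110
Remainder = 110 (nonzero — an error is detected).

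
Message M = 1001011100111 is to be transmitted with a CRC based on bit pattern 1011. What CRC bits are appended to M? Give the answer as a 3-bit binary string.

010

Append 3 zeros: 1001011100111000. Divide by 1011 (XOR where the leading bit is 1):
  pos 0: 1001 XOR 1011 = 0010
  pos 2: 1001 XOR 1011 = 0010
  pos 4: 1011 XOR 1011 = 0000
  pos 10: 1110 XOR 1011 = 0101
  pos 11: 1010 XOR 1011 = 0001
Remainder (last 3 bits) = 010. This is the CRC / FCS.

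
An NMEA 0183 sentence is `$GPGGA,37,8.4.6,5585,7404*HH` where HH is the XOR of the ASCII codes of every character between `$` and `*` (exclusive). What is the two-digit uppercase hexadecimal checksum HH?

62

XOR the ASCII codes of the payload characters:
  'G' = 0x47 → acc = 0x47
  'P' = 0x50 → acc = 0x17
  'G' = 0x47 → acc = 0x50
  'G' = 0x47 → acc = 0x17
  'A' = 0x41 → acc = 0x56
  ',' = 0x2C → acc = 0x7A
  '3' = 0x33 → acc = 0x49
  '7' = 0x37 → acc = 0x7E
  ',' = 0x2C → acc = 0x52
  '8' = 0x38 → acc = 0x6A
  '.' = 0x2E → acc = 0x44
  '4' = 0x34 → acc = 0x70
  '.' = 0x2E → acc = 0x5E
  '6' = 0x36 → acc = 0x68
  ',' = 0x2C → acc = 0x44
  '5' = 0x35 → acc = 0x71
  '5' = 0x35 → acc = 0x44
  '8' = 0x38 → acc = 0x7C
  '5' = 0x35 → acc = 0x49
  ',' = 0x2C → acc = 0x65
  '7' = 0x37 → acc = 0x52
  '4' = 0x34 → acc = 0x66
  '0' = 0x30 → acc = 0x56
  '4' = 0x34 → acc = 0x62
Checksum = 0x62.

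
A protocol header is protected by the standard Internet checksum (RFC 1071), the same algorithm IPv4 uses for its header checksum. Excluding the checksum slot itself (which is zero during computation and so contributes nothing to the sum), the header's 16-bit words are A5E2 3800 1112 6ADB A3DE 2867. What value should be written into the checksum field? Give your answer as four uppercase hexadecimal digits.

One's-complement addition (fold any carry out of bit 15 back into bit 0):
  0xA5E2 + 0x3800 = 0x0DDE2
  0xDDE2 + 0x1112 = 0x0EEF4
  0xEEF4 + 0x6ADB = 0x159CF → wrap carry → 0x59D0
  0x59D0 + 0xA3DE = 0x0FDAE
  0xFDAE + 0x2867 = 0x12615 → wrap carry → 0x2616
One's-complement sum = 0x2616.
Checksum = ~0x2616 & 0xFFFF = 0xD9E9.

D9E9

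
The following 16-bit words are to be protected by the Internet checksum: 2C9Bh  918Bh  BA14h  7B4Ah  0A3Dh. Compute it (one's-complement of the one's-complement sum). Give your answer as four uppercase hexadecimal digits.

023D

One's-complement addition (fold any carry out of bit 15 back into bit 0):
  0x2C9B + 0x918B = 0x0BE26
  0xBE26 + 0xBA14 = 0x1783A → wrap carry → 0x783B
  0x783B + 0x7B4A = 0x0F385
  0xF385 + 0x0A3D = 0x0FDC2
One's-complement sum = 0xFDC2.
Checksum = ~0xFDC2 & 0xFFFF = 0x023D.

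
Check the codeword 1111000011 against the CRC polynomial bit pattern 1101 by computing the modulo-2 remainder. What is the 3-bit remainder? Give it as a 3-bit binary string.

010

Modulo-2 division of 1111000011 by 1101:
  pos 0: 1111 XOR 1101 = 0010
  pos 2: 1000 XOR 1101 = 0101
  pos 3: 1010 XOR 1101 = 0111
  pos 4: 1110 XOR 1101 = 0011
  pos 6: 1111 XOR 1101 = 0010
Remainder = 010 (nonzero — an error is detected).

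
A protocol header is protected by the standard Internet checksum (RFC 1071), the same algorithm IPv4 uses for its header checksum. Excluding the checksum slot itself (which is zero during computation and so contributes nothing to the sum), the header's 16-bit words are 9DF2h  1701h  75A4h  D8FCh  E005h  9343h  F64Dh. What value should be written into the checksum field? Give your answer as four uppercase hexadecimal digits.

92D3

One's-complement addition (fold any carry out of bit 15 back into bit 0):
  0x9DF2 + 0x1701 = 0x0B4F3
  0xB4F3 + 0x75A4 = 0x12A97 → wrap carry → 0x2A98
  0x2A98 + 0xD8FC = 0x10394 → wrap carry → 0x0395
  0x0395 + 0xE005 = 0x0E39A
  0xE39A + 0x9343 = 0x176DD → wrap carry → 0x76DE
  0x76DE + 0xF64D = 0x16D2B → wrap carry → 0x6D2C
One's-complement sum = 0x6D2C.
Checksum = ~0x6D2C & 0xFFFF = 0x92D3.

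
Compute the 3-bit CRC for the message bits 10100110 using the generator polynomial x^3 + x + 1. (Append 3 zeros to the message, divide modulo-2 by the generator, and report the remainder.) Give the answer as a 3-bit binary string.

000

Append 3 zeros: 10100110000. Divide by 1011 (XOR where the leading bit is 1):
  pos 0: 1010 XOR 1011 = 0001
  pos 3: 1011 XOR 1011 = 0000
Remainder (last 3 bits) = 000. This is the CRC / FCS.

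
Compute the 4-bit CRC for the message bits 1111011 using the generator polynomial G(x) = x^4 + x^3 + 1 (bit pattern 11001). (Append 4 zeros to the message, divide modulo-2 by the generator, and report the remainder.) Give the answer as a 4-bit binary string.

Append 4 zeros: 11110110000. Divide by 11001 (XOR where the leading bit is 1):
  pos 0: 11110 XOR 11001 = 00111
  pos 2: 11111 XOR 11001 = 00110
  pos 4: 11000 XOR 11001 = 00001
Remainder (last 4 bits) = 0100. This is the CRC / FCS.

0100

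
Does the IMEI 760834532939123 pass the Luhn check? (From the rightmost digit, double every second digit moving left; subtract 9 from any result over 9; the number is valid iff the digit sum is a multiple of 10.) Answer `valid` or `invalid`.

From the right, keep odd positions and double even positions (subtract 9 from any doubled value over 9):
  doubled (positions 2,4,...): 4 9 9 6 8 7 3 → sum 46
  kept (positions 1,3,...): 3 1 3 2 5 3 0 7 → sum 24
Total = 70.
70 mod 10 = 0, so the number is valid.

valid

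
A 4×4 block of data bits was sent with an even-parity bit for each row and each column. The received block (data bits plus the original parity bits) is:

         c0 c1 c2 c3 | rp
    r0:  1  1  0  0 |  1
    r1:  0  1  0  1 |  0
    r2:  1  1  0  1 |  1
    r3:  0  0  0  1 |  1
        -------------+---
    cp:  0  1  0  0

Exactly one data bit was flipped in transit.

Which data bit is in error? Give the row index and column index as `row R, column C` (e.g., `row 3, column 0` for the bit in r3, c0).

Recompute each row's even parity and compare to rp:
  r0: data parity 0, sent rp 1 → mismatch
  r1: data parity 0, sent rp 0 → ok
  r2: data parity 1, sent rp 1 → ok
  r3: data parity 1, sent rp 1 → ok
Recompute each column's even parity and compare to cp:
  c0: data parity 0, sent cp 0 → ok
  c1: data parity 1, sent cp 1 → ok
  c2: data parity 0, sent cp 0 → ok
  c3: data parity 1, sent cp 0 → mismatch
Exactly one row (r0) and one column (c3) fail → the flipped bit is at their intersection.

row 0, column 3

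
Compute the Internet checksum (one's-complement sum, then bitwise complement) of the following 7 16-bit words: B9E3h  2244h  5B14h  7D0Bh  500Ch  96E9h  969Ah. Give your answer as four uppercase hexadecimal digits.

One's-complement addition (fold any carry out of bit 15 back into bit 0):
  0xB9E3 + 0x2244 = 0x0DC27
  0xDC27 + 0x5B14 = 0x1373B → wrap carry → 0x373C
  0x373C + 0x7D0B = 0x0B447
  0xB447 + 0x500C = 0x10453 → wrap carry → 0x0454
  0x0454 + 0x96E9 = 0x09B3D
  0x9B3D + 0x969A = 0x131D7 → wrap carry → 0x31D8
One's-complement sum = 0x31D8.
Checksum = ~0x31D8 & 0xFFFF = 0xCE27.

CE27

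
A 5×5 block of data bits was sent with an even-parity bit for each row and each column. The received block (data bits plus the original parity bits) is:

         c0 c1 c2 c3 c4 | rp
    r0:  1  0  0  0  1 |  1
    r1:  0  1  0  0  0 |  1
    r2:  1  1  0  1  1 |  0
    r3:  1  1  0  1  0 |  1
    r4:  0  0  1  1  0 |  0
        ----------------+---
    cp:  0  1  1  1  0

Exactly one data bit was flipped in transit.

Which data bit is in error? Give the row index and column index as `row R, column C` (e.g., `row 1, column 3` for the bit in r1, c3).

row 0, column 0

Recompute each row's even parity and compare to rp:
  r0: data parity 0, sent rp 1 → mismatch
  r1: data parity 1, sent rp 1 → ok
  r2: data parity 0, sent rp 0 → ok
  r3: data parity 1, sent rp 1 → ok
  r4: data parity 0, sent rp 0 → ok
Recompute each column's even parity and compare to cp:
  c0: data parity 1, sent cp 0 → mismatch
  c1: data parity 1, sent cp 1 → ok
  c2: data parity 1, sent cp 1 → ok
  c3: data parity 1, sent cp 1 → ok
  c4: data parity 0, sent cp 0 → ok
Exactly one row (r0) and one column (c0) fail → the flipped bit is at their intersection.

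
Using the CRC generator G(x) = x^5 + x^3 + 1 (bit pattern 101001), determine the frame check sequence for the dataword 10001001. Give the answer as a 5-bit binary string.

Append 5 zeros: 1000100100000. Divide by 101001 (XOR where the leading bit is 1):
  pos 0: 100010 XOR 101001 = 001011
  pos 2: 101101 XOR 101001 = 000100
  pos 5: 100000 XOR 101001 = 001001
  pos 7: 100100 XOR 101001 = 001101
Remainder (last 5 bits) = 01101. This is the CRC / FCS.

01101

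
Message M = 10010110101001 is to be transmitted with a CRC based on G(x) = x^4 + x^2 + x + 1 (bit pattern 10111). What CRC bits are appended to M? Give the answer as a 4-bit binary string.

Append 4 zeros: 100101101010010000. Divide by 10111 (XOR where the leading bit is 1):
  pos 0: 10010 XOR 10111 = 00101
  pos 2: 10111 XOR 10111 = 00000
  pos 8: 10100 XOR 10111 = 00011
  pos 11: 11100 XOR 10111 = 01011
  pos 12: 10110 XOR 10111 = 00001
Remainder (last 4 bits) = 0010. This is the CRC / FCS.

0010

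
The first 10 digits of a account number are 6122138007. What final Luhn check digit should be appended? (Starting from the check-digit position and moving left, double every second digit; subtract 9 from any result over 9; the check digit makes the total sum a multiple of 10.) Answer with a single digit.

6

Partial digits right→left: 7 0 0 8 3 1 2 2 1 6
Double every second digit counting from the check-digit position (so the 1st, 3rd, 5th, ... of the partial from the right).
  doubled (with −9 where >9): 5 0 6 4 2 → sum 17
  kept as-is: 0 8 1 2 6 → sum 17
Total = 17 + 17 = 34.
Check digit = (10 − (34 mod 10)) mod 10 = 6.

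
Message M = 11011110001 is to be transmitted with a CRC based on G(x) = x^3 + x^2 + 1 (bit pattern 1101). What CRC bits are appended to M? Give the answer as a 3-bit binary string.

010

Append 3 zeros: 11011110001000. Divide by 1101 (XOR where the leading bit is 1):
  pos 0: 1101 XOR 1101 = 0000
  pos 4: 1110 XOR 1101 = 0011
  pos 6: 1100 XOR 1101 = 0001
  pos 9: 1100 XOR 1101 = 0001
Remainder (last 3 bits) = 010. This is the CRC / FCS.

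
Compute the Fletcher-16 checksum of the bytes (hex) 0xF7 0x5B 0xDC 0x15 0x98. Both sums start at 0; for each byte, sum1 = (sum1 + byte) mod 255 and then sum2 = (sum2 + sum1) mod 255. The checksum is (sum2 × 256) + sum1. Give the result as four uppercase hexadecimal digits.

9EDD

Running sums (mod 255):
  after byte 0 (0xF7): sum1=247, sum2=247
  after byte 1 (0x5B): sum1=83, sum2=75
  after byte 2 (0xDC): sum1=48, sum2=123
  after byte 3 (0x15): sum1=69, sum2=192
  after byte 4 (0x98): sum1=221, sum2=158
Checksum = sum2·256 + sum1 = 158·256 + 221 = 40669 = 0x9EDD.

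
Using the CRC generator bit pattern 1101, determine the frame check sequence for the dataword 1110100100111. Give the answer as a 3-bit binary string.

Append 3 zeros: 1110100100111000. Divide by 1101 (XOR where the leading bit is 1):
  pos 0: 1110 XOR 1101 = 0011
  pos 2: 1110 XOR 1101 = 0011
  pos 4: 1101 XOR 1101 = 0000
  pos 10: 1110 XOR 1101 = 0011
  pos 12: 1100 XOR 1101 = 0001
Remainder (last 3 bits) = 001. This is the CRC / FCS.

001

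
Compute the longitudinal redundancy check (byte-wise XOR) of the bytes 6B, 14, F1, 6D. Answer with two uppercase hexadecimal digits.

E3

XOR the bytes together:
  start with 0x6B
  0x6B ⊕ 0x14 = 0x7F
  0x7F ⊕ 0xF1 = 0x8E
  0x8E ⊕ 0x6D = 0xE3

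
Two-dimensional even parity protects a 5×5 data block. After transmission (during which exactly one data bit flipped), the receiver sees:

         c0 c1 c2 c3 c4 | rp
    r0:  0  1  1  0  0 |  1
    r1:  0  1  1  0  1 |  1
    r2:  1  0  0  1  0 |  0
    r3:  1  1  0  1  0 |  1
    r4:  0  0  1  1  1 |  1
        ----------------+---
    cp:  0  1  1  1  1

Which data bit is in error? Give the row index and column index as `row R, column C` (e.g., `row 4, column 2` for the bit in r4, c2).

row 0, column 4

Recompute each row's even parity and compare to rp:
  r0: data parity 0, sent rp 1 → mismatch
  r1: data parity 1, sent rp 1 → ok
  r2: data parity 0, sent rp 0 → ok
  r3: data parity 1, sent rp 1 → ok
  r4: data parity 1, sent rp 1 → ok
Recompute each column's even parity and compare to cp:
  c0: data parity 0, sent cp 0 → ok
  c1: data parity 1, sent cp 1 → ok
  c2: data parity 1, sent cp 1 → ok
  c3: data parity 1, sent cp 1 → ok
  c4: data parity 0, sent cp 1 → mismatch
Exactly one row (r0) and one column (c4) fail → the flipped bit is at their intersection.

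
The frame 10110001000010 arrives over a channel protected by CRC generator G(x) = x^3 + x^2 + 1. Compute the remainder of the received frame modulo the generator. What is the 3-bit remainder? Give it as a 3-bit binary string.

Modulo-2 division of 10110001000010 by 1101:
  pos 0: 1011 XOR 1101 = 0110
  pos 1: 1100 XOR 1101 = 0001
  pos 4: 1001 XOR 1101 = 0100
  pos 5: 1000 XOR 1101 = 0101
  pos 6: 1010 XOR 1101 = 0111
  pos 7: 1110 XOR 1101 = 0011
  pos 9: 1101 XOR 1101 = 0000
Remainder = 000 (zero — the frame passes the CRC check).

000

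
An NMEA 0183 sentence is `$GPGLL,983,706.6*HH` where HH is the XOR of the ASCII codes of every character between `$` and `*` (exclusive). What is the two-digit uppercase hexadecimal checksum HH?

4B

XOR the ASCII codes of the payload characters:
  'G' = 0x47 → acc = 0x47
  'P' = 0x50 → acc = 0x17
  'G' = 0x47 → acc = 0x50
  'L' = 0x4C → acc = 0x1C
  'L' = 0x4C → acc = 0x50
  ',' = 0x2C → acc = 0x7C
  '9' = 0x39 → acc = 0x45
  '8' = 0x38 → acc = 0x7D
  '3' = 0x33 → acc = 0x4E
  ',' = 0x2C → acc = 0x62
  '7' = 0x37 → acc = 0x55
  '0' = 0x30 → acc = 0x65
  '6' = 0x36 → acc = 0x53
  '.' = 0x2E → acc = 0x7D
  '6' = 0x36 → acc = 0x4B
Checksum = 0x4B.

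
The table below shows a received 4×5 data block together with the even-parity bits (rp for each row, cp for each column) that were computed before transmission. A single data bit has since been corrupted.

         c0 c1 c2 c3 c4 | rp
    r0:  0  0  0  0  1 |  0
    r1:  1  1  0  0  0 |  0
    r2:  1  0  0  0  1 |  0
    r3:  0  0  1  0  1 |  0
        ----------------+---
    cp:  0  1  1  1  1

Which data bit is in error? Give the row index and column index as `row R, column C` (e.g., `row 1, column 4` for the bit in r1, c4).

Recompute each row's even parity and compare to rp:
  r0: data parity 1, sent rp 0 → mismatch
  r1: data parity 0, sent rp 0 → ok
  r2: data parity 0, sent rp 0 → ok
  r3: data parity 0, sent rp 0 → ok
Recompute each column's even parity and compare to cp:
  c0: data parity 0, sent cp 0 → ok
  c1: data parity 1, sent cp 1 → ok
  c2: data parity 1, sent cp 1 → ok
  c3: data parity 0, sent cp 1 → mismatch
  c4: data parity 1, sent cp 1 → ok
Exactly one row (r0) and one column (c3) fail → the flipped bit is at their intersection.

row 0, column 3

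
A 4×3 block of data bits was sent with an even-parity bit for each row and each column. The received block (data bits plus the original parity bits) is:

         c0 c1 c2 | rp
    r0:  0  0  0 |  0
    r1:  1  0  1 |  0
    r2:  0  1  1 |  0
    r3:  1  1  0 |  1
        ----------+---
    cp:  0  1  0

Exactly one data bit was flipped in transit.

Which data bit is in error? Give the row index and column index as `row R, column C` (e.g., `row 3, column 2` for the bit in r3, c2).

row 3, column 1

Recompute each row's even parity and compare to rp:
  r0: data parity 0, sent rp 0 → ok
  r1: data parity 0, sent rp 0 → ok
  r2: data parity 0, sent rp 0 → ok
  r3: data parity 0, sent rp 1 → mismatch
Recompute each column's even parity and compare to cp:
  c0: data parity 0, sent cp 0 → ok
  c1: data parity 0, sent cp 1 → mismatch
  c2: data parity 0, sent cp 0 → ok
Exactly one row (r3) and one column (c1) fail → the flipped bit is at their intersection.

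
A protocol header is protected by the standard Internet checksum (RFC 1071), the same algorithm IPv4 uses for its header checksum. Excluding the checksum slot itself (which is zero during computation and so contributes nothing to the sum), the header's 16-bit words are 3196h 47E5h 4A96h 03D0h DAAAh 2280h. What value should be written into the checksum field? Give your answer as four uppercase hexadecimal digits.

One's-complement addition (fold any carry out of bit 15 back into bit 0):
  0x3196 + 0x47E5 = 0x0797B
  0x797B + 0x4A96 = 0x0C411
  0xC411 + 0x03D0 = 0x0C7E1
  0xC7E1 + 0xDAAA = 0x1A28B → wrap carry → 0xA28C
  0xA28C + 0x2280 = 0x0C50C
One's-complement sum = 0xC50C.
Checksum = ~0xC50C & 0xFFFF = 0x3AF3.

3AF3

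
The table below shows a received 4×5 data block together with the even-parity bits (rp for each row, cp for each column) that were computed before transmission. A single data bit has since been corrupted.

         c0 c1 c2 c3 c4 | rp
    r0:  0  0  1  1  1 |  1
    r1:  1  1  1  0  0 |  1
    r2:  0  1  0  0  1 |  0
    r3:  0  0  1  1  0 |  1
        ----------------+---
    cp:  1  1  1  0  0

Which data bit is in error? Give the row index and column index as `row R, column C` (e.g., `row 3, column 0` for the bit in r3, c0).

Recompute each row's even parity and compare to rp:
  r0: data parity 1, sent rp 1 → ok
  r1: data parity 1, sent rp 1 → ok
  r2: data parity 0, sent rp 0 → ok
  r3: data parity 0, sent rp 1 → mismatch
Recompute each column's even parity and compare to cp:
  c0: data parity 1, sent cp 1 → ok
  c1: data parity 0, sent cp 1 → mismatch
  c2: data parity 1, sent cp 1 → ok
  c3: data parity 0, sent cp 0 → ok
  c4: data parity 0, sent cp 0 → ok
Exactly one row (r3) and one column (c1) fail → the flipped bit is at their intersection.

row 3, column 1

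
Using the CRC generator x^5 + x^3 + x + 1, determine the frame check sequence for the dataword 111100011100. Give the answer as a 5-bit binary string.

11100

Append 5 zeros: 11110001110000000. Divide by 101011 (XOR where the leading bit is 1):
  pos 0: 111100 XOR 101011 = 010111
  pos 1: 101110 XOR 101011 = 000101
  pos 4: 101111 XOR 101011 = 000100
  pos 7: 100000 XOR 101011 = 001011
  pos 9: 101100 XOR 101011 = 000111
Remainder (last 5 bits) = 11100. This is the CRC / FCS.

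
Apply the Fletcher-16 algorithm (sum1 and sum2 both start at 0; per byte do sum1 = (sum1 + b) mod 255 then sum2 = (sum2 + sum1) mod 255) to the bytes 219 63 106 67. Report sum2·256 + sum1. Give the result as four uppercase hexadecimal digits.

45C8

Running sums (mod 255):
  after byte 0 (219): sum1=219, sum2=219
  after byte 1 (63): sum1=27, sum2=246
  after byte 2 (106): sum1=133, sum2=124
  after byte 3 (67): sum1=200, sum2=69
Checksum = sum2·256 + sum1 = 69·256 + 200 = 17864 = 0x45C8.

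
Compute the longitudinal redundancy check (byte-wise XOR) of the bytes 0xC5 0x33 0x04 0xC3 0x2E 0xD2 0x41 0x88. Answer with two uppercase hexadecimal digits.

04

XOR the bytes together:
  start with 0xC5
  0xC5 ⊕ 0x33 = 0xF6
  0xF6 ⊕ 0x04 = 0xF2
  0xF2 ⊕ 0xC3 = 0x31
  0x31 ⊕ 0x2E = 0x1F
  0x1F ⊕ 0xD2 = 0xCD
  0xCD ⊕ 0x41 = 0x8C
  0x8C ⊕ 0x88 = 0x04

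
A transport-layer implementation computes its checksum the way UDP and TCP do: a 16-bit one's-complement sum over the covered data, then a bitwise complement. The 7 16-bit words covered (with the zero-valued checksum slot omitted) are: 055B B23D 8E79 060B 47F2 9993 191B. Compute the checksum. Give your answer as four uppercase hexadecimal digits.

One's-complement addition (fold any carry out of bit 15 back into bit 0):
  0x055B + 0xB23D = 0x0B798
  0xB798 + 0x8E79 = 0x14611 → wrap carry → 0x4612
  0x4612 + 0x060B = 0x04C1D
  0x4C1D + 0x47F2 = 0x0940F
  0x940F + 0x9993 = 0x12DA2 → wrap carry → 0x2DA3
  0x2DA3 + 0x191B = 0x046BE
One's-complement sum = 0x46BE.
Checksum = ~0x46BE & 0xFFFF = 0xB941.

B941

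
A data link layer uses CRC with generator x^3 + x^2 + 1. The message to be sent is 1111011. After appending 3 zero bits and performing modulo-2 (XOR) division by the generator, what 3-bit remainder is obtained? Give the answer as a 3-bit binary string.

011

Append 3 zeros: 1111011000. Divide by 1101 (XOR where the leading bit is 1):
  pos 0: 1111 XOR 1101 = 0010
  pos 2: 1001 XOR 1101 = 0100
  pos 3: 1001 XOR 1101 = 0100
  pos 4: 1000 XOR 1101 = 0101
  pos 5: 1010 XOR 1101 = 0111
  pos 6: 1110 XOR 1101 = 0011
Remainder (last 3 bits) = 011. This is the CRC / FCS.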